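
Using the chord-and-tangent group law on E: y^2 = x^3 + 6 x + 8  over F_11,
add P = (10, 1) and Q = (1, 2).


P != Q, so use the chord formula.
s = (y2 - y1) / (x2 - x1) = (1) / (2) mod 11 = 6
x3 = s^2 - x1 - x2 mod 11 = 6^2 - 10 - 1 = 3
y3 = s (x1 - x3) - y1 mod 11 = 6 * (10 - 3) - 1 = 8

P + Q = (3, 8)


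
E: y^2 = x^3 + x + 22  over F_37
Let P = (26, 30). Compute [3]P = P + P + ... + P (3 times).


k = 3 = 11_2 (binary, LSB first: 11)
Double-and-add from P = (26, 30):
  bit 0 = 1: acc = O + (26, 30) = (26, 30)
  bit 1 = 1: acc = (26, 30) + (32, 15) = (13, 30)

3P = (13, 30)


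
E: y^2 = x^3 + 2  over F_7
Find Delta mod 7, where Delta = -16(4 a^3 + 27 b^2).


4 a^3 + 27 b^2 = 4*0^3 + 27*2^2 = 0 + 108 = 108
Delta = -16 * (108) = -1728
Delta mod 7 = 1

Delta = 1 (mod 7)


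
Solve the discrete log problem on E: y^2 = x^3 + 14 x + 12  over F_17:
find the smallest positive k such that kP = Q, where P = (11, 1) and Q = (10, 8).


Enumerate multiples of P until we hit Q = (10, 8):
  1P = (11, 1)
  2P = (10, 9)
  3P = (9, 0)
  4P = (10, 8)
Match found at i = 4.

k = 4


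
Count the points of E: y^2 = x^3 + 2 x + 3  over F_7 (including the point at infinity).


For each x in F_7, count y with y^2 = x^3 + 2 x + 3 mod 7:
  x = 2: RHS = 1, y in [1, 6]  -> 2 point(s)
  x = 3: RHS = 1, y in [1, 6]  -> 2 point(s)
  x = 6: RHS = 0, y in [0]  -> 1 point(s)
Affine points: 5. Add the point at infinity: total = 6.

#E(F_7) = 6


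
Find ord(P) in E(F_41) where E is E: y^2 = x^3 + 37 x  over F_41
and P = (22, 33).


Compute successive multiples of P until we hit O:
  1P = (22, 33)
  2P = (18, 15)
  3P = (11, 37)
  4P = (0, 0)
  5P = (11, 4)
  6P = (18, 26)
  7P = (22, 8)
  8P = O

ord(P) = 8


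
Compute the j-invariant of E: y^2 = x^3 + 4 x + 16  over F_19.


Delta = -16(4 a^3 + 27 b^2) mod 19 = 15
-1728 * (4 a)^3 = -1728 * (4*4)^3 mod 19 = 11
j = 11 * 15^(-1) mod 19 = 2

j = 2 (mod 19)


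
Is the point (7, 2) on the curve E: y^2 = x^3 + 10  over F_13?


Check whether y^2 = x^3 + 0 x + 10 (mod 13) for (x, y) = (7, 2).
LHS: y^2 = 2^2 mod 13 = 4
RHS: x^3 + 0 x + 10 = 7^3 + 0*7 + 10 mod 13 = 2
LHS != RHS

No, not on the curve


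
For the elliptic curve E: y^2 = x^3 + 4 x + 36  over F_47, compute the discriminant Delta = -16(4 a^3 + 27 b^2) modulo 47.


4 a^3 + 27 b^2 = 4*4^3 + 27*36^2 = 256 + 34992 = 35248
Delta = -16 * (35248) = -563968
Delta mod 47 = 32

Delta = 32 (mod 47)


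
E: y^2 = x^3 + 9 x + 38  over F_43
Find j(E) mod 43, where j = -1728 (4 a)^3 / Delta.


Delta = -16(4 a^3 + 27 b^2) mod 43 = 35
-1728 * (4 a)^3 = -1728 * (4*9)^3 mod 43 = 35
j = 35 * 35^(-1) mod 43 = 1

j = 1 (mod 43)


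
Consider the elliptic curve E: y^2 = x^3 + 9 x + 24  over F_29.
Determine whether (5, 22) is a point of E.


Check whether y^2 = x^3 + 9 x + 24 (mod 29) for (x, y) = (5, 22).
LHS: y^2 = 22^2 mod 29 = 20
RHS: x^3 + 9 x + 24 = 5^3 + 9*5 + 24 mod 29 = 20
LHS = RHS

Yes, on the curve


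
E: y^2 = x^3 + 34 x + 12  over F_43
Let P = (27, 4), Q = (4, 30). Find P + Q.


P != Q, so use the chord formula.
s = (y2 - y1) / (x2 - x1) = (26) / (20) mod 43 = 40
x3 = s^2 - x1 - x2 mod 43 = 40^2 - 27 - 4 = 21
y3 = s (x1 - x3) - y1 mod 43 = 40 * (27 - 21) - 4 = 21

P + Q = (21, 21)


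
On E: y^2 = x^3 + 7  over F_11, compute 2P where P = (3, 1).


Doubling: s = (3 x1^2 + a) / (2 y1)
s = (3*3^2 + 0) / (2*1) mod 11 = 8
x3 = s^2 - 2 x1 mod 11 = 8^2 - 2*3 = 3
y3 = s (x1 - x3) - y1 mod 11 = 8 * (3 - 3) - 1 = 10

2P = (3, 10)


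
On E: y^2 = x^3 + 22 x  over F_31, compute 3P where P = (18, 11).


k = 3 = 11_2 (binary, LSB first: 11)
Double-and-add from P = (18, 11):
  bit 0 = 1: acc = O + (18, 11) = (18, 11)
  bit 1 = 1: acc = (18, 11) + (5, 24) = (9, 11)

3P = (9, 11)


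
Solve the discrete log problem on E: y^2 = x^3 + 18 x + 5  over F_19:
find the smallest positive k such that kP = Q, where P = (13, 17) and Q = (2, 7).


Enumerate multiples of P until we hit Q = (2, 7):
  1P = (13, 17)
  2P = (2, 7)
Match found at i = 2.

k = 2


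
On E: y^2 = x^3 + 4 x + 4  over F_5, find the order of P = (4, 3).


Compute successive multiples of P until we hit O:
  1P = (4, 3)
  2P = (1, 3)
  3P = (0, 2)
  4P = (2, 0)
  5P = (0, 3)
  6P = (1, 2)
  7P = (4, 2)
  8P = O

ord(P) = 8


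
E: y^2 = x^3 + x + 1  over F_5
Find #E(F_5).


For each x in F_5, count y with y^2 = x^3 + 1 x + 1 mod 5:
  x = 0: RHS = 1, y in [1, 4]  -> 2 point(s)
  x = 2: RHS = 1, y in [1, 4]  -> 2 point(s)
  x = 3: RHS = 1, y in [1, 4]  -> 2 point(s)
  x = 4: RHS = 4, y in [2, 3]  -> 2 point(s)
Affine points: 8. Add the point at infinity: total = 9.

#E(F_5) = 9


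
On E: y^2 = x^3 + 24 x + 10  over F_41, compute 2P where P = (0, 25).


Doubling: s = (3 x1^2 + a) / (2 y1)
s = (3*0^2 + 24) / (2*25) mod 41 = 30
x3 = s^2 - 2 x1 mod 41 = 30^2 - 2*0 = 39
y3 = s (x1 - x3) - y1 mod 41 = 30 * (0 - 39) - 25 = 35

2P = (39, 35)


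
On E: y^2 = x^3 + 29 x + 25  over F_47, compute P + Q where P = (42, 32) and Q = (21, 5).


P != Q, so use the chord formula.
s = (y2 - y1) / (x2 - x1) = (20) / (26) mod 47 = 8
x3 = s^2 - x1 - x2 mod 47 = 8^2 - 42 - 21 = 1
y3 = s (x1 - x3) - y1 mod 47 = 8 * (42 - 1) - 32 = 14

P + Q = (1, 14)


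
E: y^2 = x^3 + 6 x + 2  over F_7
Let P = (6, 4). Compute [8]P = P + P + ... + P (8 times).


k = 8 = 1000_2 (binary, LSB first: 0001)
Double-and-add from P = (6, 4):
  bit 0 = 0: acc unchanged = O
  bit 1 = 0: acc unchanged = O
  bit 2 = 0: acc unchanged = O
  bit 3 = 1: acc = O + (6, 3) = (6, 3)

8P = (6, 3)


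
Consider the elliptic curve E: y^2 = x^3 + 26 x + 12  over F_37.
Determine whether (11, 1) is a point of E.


Check whether y^2 = x^3 + 26 x + 12 (mod 37) for (x, y) = (11, 1).
LHS: y^2 = 1^2 mod 37 = 1
RHS: x^3 + 26 x + 12 = 11^3 + 26*11 + 12 mod 37 = 1
LHS = RHS

Yes, on the curve


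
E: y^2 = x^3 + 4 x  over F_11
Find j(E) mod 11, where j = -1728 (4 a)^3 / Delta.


Delta = -16(4 a^3 + 27 b^2) mod 11 = 7
-1728 * (4 a)^3 = -1728 * (4*4)^3 mod 11 = 7
j = 7 * 7^(-1) mod 11 = 1

j = 1 (mod 11)


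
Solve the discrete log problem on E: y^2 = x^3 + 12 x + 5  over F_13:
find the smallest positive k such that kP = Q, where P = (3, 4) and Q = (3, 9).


Enumerate multiples of P until we hit Q = (3, 9):
  1P = (3, 4)
  2P = (7, 9)
  3P = (7, 4)
  4P = (3, 9)
Match found at i = 4.

k = 4


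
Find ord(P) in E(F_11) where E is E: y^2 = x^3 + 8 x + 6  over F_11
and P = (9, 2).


Compute successive multiples of P until we hit O:
  1P = (9, 2)
  2P = (7, 8)
  3P = (4, 5)
  4P = (1, 2)
  5P = (1, 9)
  6P = (4, 6)
  7P = (7, 3)
  8P = (9, 9)
  ... (continuing to 9P)
  9P = O

ord(P) = 9


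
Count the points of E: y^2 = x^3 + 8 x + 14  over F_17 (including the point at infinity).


For each x in F_17, count y with y^2 = x^3 + 8 x + 14 mod 17:
  x = 2: RHS = 4, y in [2, 15]  -> 2 point(s)
  x = 4: RHS = 8, y in [5, 12]  -> 2 point(s)
  x = 5: RHS = 9, y in [3, 14]  -> 2 point(s)
  x = 9: RHS = 16, y in [4, 13]  -> 2 point(s)
  x = 12: RHS = 2, y in [6, 11]  -> 2 point(s)
Affine points: 10. Add the point at infinity: total = 11.

#E(F_17) = 11


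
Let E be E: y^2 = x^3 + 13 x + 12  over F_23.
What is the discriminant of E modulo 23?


4 a^3 + 27 b^2 = 4*13^3 + 27*12^2 = 8788 + 3888 = 12676
Delta = -16 * (12676) = -202816
Delta mod 23 = 21

Delta = 21 (mod 23)


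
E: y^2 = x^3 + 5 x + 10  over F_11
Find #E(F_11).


For each x in F_11, count y with y^2 = x^3 + 5 x + 10 mod 11:
  x = 1: RHS = 5, y in [4, 7]  -> 2 point(s)
  x = 6: RHS = 3, y in [5, 6]  -> 2 point(s)
  x = 7: RHS = 3, y in [5, 6]  -> 2 point(s)
  x = 8: RHS = 1, y in [1, 10]  -> 2 point(s)
  x = 9: RHS = 3, y in [5, 6]  -> 2 point(s)
  x = 10: RHS = 4, y in [2, 9]  -> 2 point(s)
Affine points: 12. Add the point at infinity: total = 13.

#E(F_11) = 13


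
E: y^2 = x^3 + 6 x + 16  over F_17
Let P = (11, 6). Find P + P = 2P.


Doubling: s = (3 x1^2 + a) / (2 y1)
s = (3*11^2 + 6) / (2*6) mod 17 = 1
x3 = s^2 - 2 x1 mod 17 = 1^2 - 2*11 = 13
y3 = s (x1 - x3) - y1 mod 17 = 1 * (11 - 13) - 6 = 9

2P = (13, 9)


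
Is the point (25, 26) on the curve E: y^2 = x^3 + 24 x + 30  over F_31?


Check whether y^2 = x^3 + 24 x + 30 (mod 31) for (x, y) = (25, 26).
LHS: y^2 = 26^2 mod 31 = 25
RHS: x^3 + 24 x + 30 = 25^3 + 24*25 + 30 mod 31 = 11
LHS != RHS

No, not on the curve


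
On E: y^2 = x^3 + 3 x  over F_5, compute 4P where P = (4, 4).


k = 4 = 100_2 (binary, LSB first: 001)
Double-and-add from P = (4, 4):
  bit 0 = 0: acc unchanged = O
  bit 1 = 0: acc unchanged = O
  bit 2 = 1: acc = O + (4, 1) = (4, 1)

4P = (4, 1)


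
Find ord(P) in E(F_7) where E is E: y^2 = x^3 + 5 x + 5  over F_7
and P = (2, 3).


Compute successive multiples of P until we hit O:
  1P = (2, 3)
  2P = (5, 6)
  3P = (1, 5)
  4P = (1, 2)
  5P = (5, 1)
  6P = (2, 4)
  7P = O

ord(P) = 7


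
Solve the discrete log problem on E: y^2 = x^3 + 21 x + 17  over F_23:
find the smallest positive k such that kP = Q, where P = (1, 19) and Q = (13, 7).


Enumerate multiples of P until we hit Q = (13, 7):
  1P = (1, 19)
  2P = (7, 22)
  3P = (21, 17)
  4P = (4, 2)
  5P = (22, 8)
  6P = (13, 7)
Match found at i = 6.

k = 6


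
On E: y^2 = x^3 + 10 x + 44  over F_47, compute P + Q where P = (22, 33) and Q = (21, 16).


P != Q, so use the chord formula.
s = (y2 - y1) / (x2 - x1) = (30) / (46) mod 47 = 17
x3 = s^2 - x1 - x2 mod 47 = 17^2 - 22 - 21 = 11
y3 = s (x1 - x3) - y1 mod 47 = 17 * (22 - 11) - 33 = 13

P + Q = (11, 13)


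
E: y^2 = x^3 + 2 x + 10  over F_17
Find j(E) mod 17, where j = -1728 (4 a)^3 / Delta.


Delta = -16(4 a^3 + 27 b^2) mod 17 = 12
-1728 * (4 a)^3 = -1728 * (4*2)^3 mod 17 = 12
j = 12 * 12^(-1) mod 17 = 1

j = 1 (mod 17)


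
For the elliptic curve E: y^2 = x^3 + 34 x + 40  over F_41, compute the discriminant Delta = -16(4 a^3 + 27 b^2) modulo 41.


4 a^3 + 27 b^2 = 4*34^3 + 27*40^2 = 157216 + 43200 = 200416
Delta = -16 * (200416) = -3206656
Delta mod 41 = 36

Delta = 36 (mod 41)


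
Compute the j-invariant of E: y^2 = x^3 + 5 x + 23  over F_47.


Delta = -16(4 a^3 + 27 b^2) mod 47 = 23
-1728 * (4 a)^3 = -1728 * (4*5)^3 mod 47 = 16
j = 16 * 23^(-1) mod 47 = 15

j = 15 (mod 47)


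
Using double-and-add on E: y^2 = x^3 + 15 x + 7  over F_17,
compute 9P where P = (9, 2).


k = 9 = 1001_2 (binary, LSB first: 1001)
Double-and-add from P = (9, 2):
  bit 0 = 1: acc = O + (9, 2) = (9, 2)
  bit 1 = 0: acc unchanged = (9, 2)
  bit 2 = 0: acc unchanged = (9, 2)
  bit 3 = 1: acc = (9, 2) + (10, 16) = (7, 9)

9P = (7, 9)


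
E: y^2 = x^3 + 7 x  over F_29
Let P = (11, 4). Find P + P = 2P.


Doubling: s = (3 x1^2 + a) / (2 y1)
s = (3*11^2 + 7) / (2*4) mod 29 = 10
x3 = s^2 - 2 x1 mod 29 = 10^2 - 2*11 = 20
y3 = s (x1 - x3) - y1 mod 29 = 10 * (11 - 20) - 4 = 22

2P = (20, 22)


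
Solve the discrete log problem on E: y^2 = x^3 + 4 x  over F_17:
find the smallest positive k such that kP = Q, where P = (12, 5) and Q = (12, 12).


Enumerate multiples of P until we hit Q = (12, 12):
  1P = (12, 5)
  2P = (9, 0)
  3P = (12, 12)
Match found at i = 3.

k = 3


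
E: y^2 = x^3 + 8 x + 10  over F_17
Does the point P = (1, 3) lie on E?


Check whether y^2 = x^3 + 8 x + 10 (mod 17) for (x, y) = (1, 3).
LHS: y^2 = 3^2 mod 17 = 9
RHS: x^3 + 8 x + 10 = 1^3 + 8*1 + 10 mod 17 = 2
LHS != RHS

No, not on the curve


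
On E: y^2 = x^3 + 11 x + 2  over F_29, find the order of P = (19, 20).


Compute successive multiples of P until we hit O:
  1P = (19, 20)
  2P = (27, 28)
  3P = (13, 15)
  4P = (13, 14)
  5P = (27, 1)
  6P = (19, 9)
  7P = O

ord(P) = 7


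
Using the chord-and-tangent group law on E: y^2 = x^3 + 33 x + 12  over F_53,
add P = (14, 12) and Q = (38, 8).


P != Q, so use the chord formula.
s = (y2 - y1) / (x2 - x1) = (49) / (24) mod 53 = 44
x3 = s^2 - x1 - x2 mod 53 = 44^2 - 14 - 38 = 29
y3 = s (x1 - x3) - y1 mod 53 = 44 * (14 - 29) - 12 = 17

P + Q = (29, 17)


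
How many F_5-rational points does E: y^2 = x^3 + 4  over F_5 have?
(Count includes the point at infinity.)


For each x in F_5, count y with y^2 = x^3 + 0 x + 4 mod 5:
  x = 0: RHS = 4, y in [2, 3]  -> 2 point(s)
  x = 1: RHS = 0, y in [0]  -> 1 point(s)
  x = 3: RHS = 1, y in [1, 4]  -> 2 point(s)
Affine points: 5. Add the point at infinity: total = 6.

#E(F_5) = 6


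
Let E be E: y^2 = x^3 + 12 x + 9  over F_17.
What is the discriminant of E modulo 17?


4 a^3 + 27 b^2 = 4*12^3 + 27*9^2 = 6912 + 2187 = 9099
Delta = -16 * (9099) = -145584
Delta mod 17 = 4

Delta = 4 (mod 17)


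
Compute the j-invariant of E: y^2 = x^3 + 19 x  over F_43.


Delta = -16(4 a^3 + 27 b^2) mod 43 = 11
-1728 * (4 a)^3 = -1728 * (4*19)^3 mod 43 = 2
j = 2 * 11^(-1) mod 43 = 8

j = 8 (mod 43)


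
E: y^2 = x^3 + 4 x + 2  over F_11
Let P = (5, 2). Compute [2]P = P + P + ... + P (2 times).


k = 2 = 10_2 (binary, LSB first: 01)
Double-and-add from P = (5, 2):
  bit 0 = 0: acc unchanged = O
  bit 1 = 1: acc = O + (4, 4) = (4, 4)

2P = (4, 4)


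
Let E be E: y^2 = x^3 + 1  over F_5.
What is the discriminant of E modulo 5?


4 a^3 + 27 b^2 = 4*0^3 + 27*1^2 = 0 + 27 = 27
Delta = -16 * (27) = -432
Delta mod 5 = 3

Delta = 3 (mod 5)


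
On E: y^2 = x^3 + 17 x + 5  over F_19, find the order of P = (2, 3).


Compute successive multiples of P until we hit O:
  1P = (2, 3)
  2P = (3, 8)
  3P = (1, 2)
  4P = (17, 1)
  5P = (5, 5)
  6P = (4, 2)
  7P = (18, 5)
  8P = (10, 15)
  ... (continuing to 28P)
  28P = O

ord(P) = 28


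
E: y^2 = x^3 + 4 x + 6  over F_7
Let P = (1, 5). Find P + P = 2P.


Doubling: s = (3 x1^2 + a) / (2 y1)
s = (3*1^2 + 4) / (2*5) mod 7 = 0
x3 = s^2 - 2 x1 mod 7 = 0^2 - 2*1 = 5
y3 = s (x1 - x3) - y1 mod 7 = 0 * (1 - 5) - 5 = 2

2P = (5, 2)


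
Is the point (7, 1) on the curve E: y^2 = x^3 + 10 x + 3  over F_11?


Check whether y^2 = x^3 + 10 x + 3 (mod 11) for (x, y) = (7, 1).
LHS: y^2 = 1^2 mod 11 = 1
RHS: x^3 + 10 x + 3 = 7^3 + 10*7 + 3 mod 11 = 9
LHS != RHS

No, not on the curve


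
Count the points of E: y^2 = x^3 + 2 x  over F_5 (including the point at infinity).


For each x in F_5, count y with y^2 = x^3 + 2 x + 0 mod 5:
  x = 0: RHS = 0, y in [0]  -> 1 point(s)
Affine points: 1. Add the point at infinity: total = 2.

#E(F_5) = 2


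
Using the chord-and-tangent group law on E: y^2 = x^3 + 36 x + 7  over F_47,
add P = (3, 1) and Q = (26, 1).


P != Q, so use the chord formula.
s = (y2 - y1) / (x2 - x1) = (0) / (23) mod 47 = 0
x3 = s^2 - x1 - x2 mod 47 = 0^2 - 3 - 26 = 18
y3 = s (x1 - x3) - y1 mod 47 = 0 * (3 - 18) - 1 = 46

P + Q = (18, 46)


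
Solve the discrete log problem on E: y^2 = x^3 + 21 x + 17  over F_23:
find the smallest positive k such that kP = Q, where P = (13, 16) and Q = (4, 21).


Enumerate multiples of P until we hit Q = (4, 21):
  1P = (13, 16)
  2P = (22, 8)
  3P = (1, 4)
  4P = (10, 10)
  5P = (4, 2)
  6P = (7, 1)
  7P = (15, 2)
  8P = (21, 17)
  9P = (21, 6)
  10P = (15, 21)
  11P = (7, 22)
  12P = (4, 21)
Match found at i = 12.

k = 12


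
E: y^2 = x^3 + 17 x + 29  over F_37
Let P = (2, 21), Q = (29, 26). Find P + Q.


P != Q, so use the chord formula.
s = (y2 - y1) / (x2 - x1) = (5) / (27) mod 37 = 18
x3 = s^2 - x1 - x2 mod 37 = 18^2 - 2 - 29 = 34
y3 = s (x1 - x3) - y1 mod 37 = 18 * (2 - 34) - 21 = 32

P + Q = (34, 32)


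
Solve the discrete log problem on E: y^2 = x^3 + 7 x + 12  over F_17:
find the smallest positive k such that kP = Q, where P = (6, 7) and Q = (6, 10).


Enumerate multiples of P until we hit Q = (6, 10):
  1P = (6, 7)
  2P = (3, 14)
  3P = (4, 11)
  4P = (11, 3)
  5P = (2, 0)
  6P = (11, 14)
  7P = (4, 6)
  8P = (3, 3)
  9P = (6, 10)
Match found at i = 9.

k = 9


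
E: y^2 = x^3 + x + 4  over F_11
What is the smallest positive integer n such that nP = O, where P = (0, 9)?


Compute successive multiples of P until we hit O:
  1P = (0, 9)
  2P = (9, 7)
  3P = (3, 10)
  4P = (2, 5)
  5P = (2, 6)
  6P = (3, 1)
  7P = (9, 4)
  8P = (0, 2)
  ... (continuing to 9P)
  9P = O

ord(P) = 9


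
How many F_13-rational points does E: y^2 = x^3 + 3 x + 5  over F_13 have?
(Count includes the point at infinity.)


For each x in F_13, count y with y^2 = x^3 + 3 x + 5 mod 13:
  x = 1: RHS = 9, y in [3, 10]  -> 2 point(s)
  x = 4: RHS = 3, y in [4, 9]  -> 2 point(s)
  x = 11: RHS = 4, y in [2, 11]  -> 2 point(s)
  x = 12: RHS = 1, y in [1, 12]  -> 2 point(s)
Affine points: 8. Add the point at infinity: total = 9.

#E(F_13) = 9


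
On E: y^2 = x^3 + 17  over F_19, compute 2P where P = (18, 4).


Doubling: s = (3 x1^2 + a) / (2 y1)
s = (3*18^2 + 0) / (2*4) mod 19 = 17
x3 = s^2 - 2 x1 mod 19 = 17^2 - 2*18 = 6
y3 = s (x1 - x3) - y1 mod 19 = 17 * (18 - 6) - 4 = 10

2P = (6, 10)


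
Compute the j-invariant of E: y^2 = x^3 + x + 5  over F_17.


Delta = -16(4 a^3 + 27 b^2) mod 17 = 16
-1728 * (4 a)^3 = -1728 * (4*1)^3 mod 17 = 10
j = 10 * 16^(-1) mod 17 = 7

j = 7 (mod 17)


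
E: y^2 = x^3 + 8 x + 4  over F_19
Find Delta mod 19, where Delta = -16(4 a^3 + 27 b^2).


4 a^3 + 27 b^2 = 4*8^3 + 27*4^2 = 2048 + 432 = 2480
Delta = -16 * (2480) = -39680
Delta mod 19 = 11

Delta = 11 (mod 19)


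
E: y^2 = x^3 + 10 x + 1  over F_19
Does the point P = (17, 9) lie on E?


Check whether y^2 = x^3 + 10 x + 1 (mod 19) for (x, y) = (17, 9).
LHS: y^2 = 9^2 mod 19 = 5
RHS: x^3 + 10 x + 1 = 17^3 + 10*17 + 1 mod 19 = 11
LHS != RHS

No, not on the curve


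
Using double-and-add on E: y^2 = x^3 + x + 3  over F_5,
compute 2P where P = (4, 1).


k = 2 = 10_2 (binary, LSB first: 01)
Double-and-add from P = (4, 1):
  bit 0 = 0: acc unchanged = O
  bit 1 = 1: acc = O + (1, 0) = (1, 0)

2P = (1, 0)


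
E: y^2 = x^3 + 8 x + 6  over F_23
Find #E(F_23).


For each x in F_23, count y with y^2 = x^3 + 8 x + 6 mod 23:
  x = 0: RHS = 6, y in [11, 12]  -> 2 point(s)
  x = 9: RHS = 2, y in [5, 18]  -> 2 point(s)
  x = 12: RHS = 13, y in [6, 17]  -> 2 point(s)
  x = 17: RHS = 18, y in [8, 15]  -> 2 point(s)
  x = 18: RHS = 2, y in [5, 18]  -> 2 point(s)
  x = 19: RHS = 2, y in [5, 18]  -> 2 point(s)
  x = 20: RHS = 1, y in [1, 22]  -> 2 point(s)
Affine points: 14. Add the point at infinity: total = 15.

#E(F_23) = 15


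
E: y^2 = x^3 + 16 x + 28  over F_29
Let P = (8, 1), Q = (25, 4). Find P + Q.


P != Q, so use the chord formula.
s = (y2 - y1) / (x2 - x1) = (3) / (17) mod 29 = 7
x3 = s^2 - x1 - x2 mod 29 = 7^2 - 8 - 25 = 16
y3 = s (x1 - x3) - y1 mod 29 = 7 * (8 - 16) - 1 = 1

P + Q = (16, 1)


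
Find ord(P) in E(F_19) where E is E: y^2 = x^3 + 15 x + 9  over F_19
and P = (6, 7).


Compute successive multiples of P until we hit O:
  1P = (6, 7)
  2P = (11, 2)
  3P = (3, 9)
  4P = (2, 3)
  5P = (12, 6)
  6P = (10, 0)
  7P = (12, 13)
  8P = (2, 16)
  ... (continuing to 12P)
  12P = O

ord(P) = 12


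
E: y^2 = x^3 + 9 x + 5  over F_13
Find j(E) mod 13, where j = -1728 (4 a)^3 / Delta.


Delta = -16(4 a^3 + 27 b^2) mod 13 = 4
-1728 * (4 a)^3 = -1728 * (4*9)^3 mod 13 = 12
j = 12 * 4^(-1) mod 13 = 3

j = 3 (mod 13)


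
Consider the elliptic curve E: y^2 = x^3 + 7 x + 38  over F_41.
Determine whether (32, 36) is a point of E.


Check whether y^2 = x^3 + 7 x + 38 (mod 41) for (x, y) = (32, 36).
LHS: y^2 = 36^2 mod 41 = 25
RHS: x^3 + 7 x + 38 = 32^3 + 7*32 + 38 mod 41 = 25
LHS = RHS

Yes, on the curve


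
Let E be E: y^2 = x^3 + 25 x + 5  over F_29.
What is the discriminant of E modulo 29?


4 a^3 + 27 b^2 = 4*25^3 + 27*5^2 = 62500 + 675 = 63175
Delta = -16 * (63175) = -1010800
Delta mod 29 = 24

Delta = 24 (mod 29)


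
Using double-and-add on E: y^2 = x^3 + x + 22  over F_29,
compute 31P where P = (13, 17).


k = 31 = 11111_2 (binary, LSB first: 11111)
Double-and-add from P = (13, 17):
  bit 0 = 1: acc = O + (13, 17) = (13, 17)
  bit 1 = 1: acc = (13, 17) + (12, 15) = (8, 22)
  bit 2 = 1: acc = (8, 22) + (9, 8) = (5, 23)
  bit 3 = 1: acc = (5, 23) + (17, 15) = (1, 13)
  bit 4 = 1: acc = (1, 13) + (28, 7) = (9, 21)

31P = (9, 21)


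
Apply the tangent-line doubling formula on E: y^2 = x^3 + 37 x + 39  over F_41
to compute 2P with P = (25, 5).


Doubling: s = (3 x1^2 + a) / (2 y1)
s = (3*25^2 + 37) / (2*5) mod 41 = 19
x3 = s^2 - 2 x1 mod 41 = 19^2 - 2*25 = 24
y3 = s (x1 - x3) - y1 mod 41 = 19 * (25 - 24) - 5 = 14

2P = (24, 14)


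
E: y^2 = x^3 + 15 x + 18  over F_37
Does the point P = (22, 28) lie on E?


Check whether y^2 = x^3 + 15 x + 18 (mod 37) for (x, y) = (22, 28).
LHS: y^2 = 28^2 mod 37 = 7
RHS: x^3 + 15 x + 18 = 22^3 + 15*22 + 18 mod 37 = 7
LHS = RHS

Yes, on the curve


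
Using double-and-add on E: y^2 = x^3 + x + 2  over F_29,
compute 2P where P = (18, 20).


k = 2 = 10_2 (binary, LSB first: 01)
Double-and-add from P = (18, 20):
  bit 0 = 0: acc unchanged = O
  bit 1 = 1: acc = O + (21, 2) = (21, 2)

2P = (21, 2)


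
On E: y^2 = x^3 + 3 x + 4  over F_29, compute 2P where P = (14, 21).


Doubling: s = (3 x1^2 + a) / (2 y1)
s = (3*14^2 + 3) / (2*21) mod 29 = 12
x3 = s^2 - 2 x1 mod 29 = 12^2 - 2*14 = 0
y3 = s (x1 - x3) - y1 mod 29 = 12 * (14 - 0) - 21 = 2

2P = (0, 2)


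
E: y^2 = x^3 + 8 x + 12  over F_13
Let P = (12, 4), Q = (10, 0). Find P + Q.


P != Q, so use the chord formula.
s = (y2 - y1) / (x2 - x1) = (9) / (11) mod 13 = 2
x3 = s^2 - x1 - x2 mod 13 = 2^2 - 12 - 10 = 8
y3 = s (x1 - x3) - y1 mod 13 = 2 * (12 - 8) - 4 = 4

P + Q = (8, 4)


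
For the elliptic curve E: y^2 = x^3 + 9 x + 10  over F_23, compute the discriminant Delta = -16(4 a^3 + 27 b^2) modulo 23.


4 a^3 + 27 b^2 = 4*9^3 + 27*10^2 = 2916 + 2700 = 5616
Delta = -16 * (5616) = -89856
Delta mod 23 = 5

Delta = 5 (mod 23)


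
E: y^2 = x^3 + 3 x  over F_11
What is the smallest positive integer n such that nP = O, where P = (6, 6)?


Compute successive multiples of P until we hit O:
  1P = (6, 6)
  2P = (0, 0)
  3P = (6, 5)
  4P = O

ord(P) = 4


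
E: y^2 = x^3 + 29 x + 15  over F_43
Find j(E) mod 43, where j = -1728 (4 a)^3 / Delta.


Delta = -16(4 a^3 + 27 b^2) mod 43 = 27
-1728 * (4 a)^3 = -1728 * (4*29)^3 mod 43 = 32
j = 32 * 27^(-1) mod 43 = 41

j = 41 (mod 43)


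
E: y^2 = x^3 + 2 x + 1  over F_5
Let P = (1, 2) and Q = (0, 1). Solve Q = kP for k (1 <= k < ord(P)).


Enumerate multiples of P until we hit Q = (0, 1):
  1P = (1, 2)
  2P = (3, 3)
  3P = (0, 1)
Match found at i = 3.

k = 3


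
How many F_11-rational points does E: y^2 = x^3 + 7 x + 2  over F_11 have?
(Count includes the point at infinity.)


For each x in F_11, count y with y^2 = x^3 + 7 x + 2 mod 11:
  x = 7: RHS = 9, y in [3, 8]  -> 2 point(s)
  x = 8: RHS = 9, y in [3, 8]  -> 2 point(s)
  x = 10: RHS = 5, y in [4, 7]  -> 2 point(s)
Affine points: 6. Add the point at infinity: total = 7.

#E(F_11) = 7


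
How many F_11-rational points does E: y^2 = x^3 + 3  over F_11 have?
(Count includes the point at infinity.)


For each x in F_11, count y with y^2 = x^3 + 0 x + 3 mod 11:
  x = 0: RHS = 3, y in [5, 6]  -> 2 point(s)
  x = 1: RHS = 4, y in [2, 9]  -> 2 point(s)
  x = 2: RHS = 0, y in [0]  -> 1 point(s)
  x = 4: RHS = 1, y in [1, 10]  -> 2 point(s)
  x = 7: RHS = 5, y in [4, 7]  -> 2 point(s)
  x = 8: RHS = 9, y in [3, 8]  -> 2 point(s)
Affine points: 11. Add the point at infinity: total = 12.

#E(F_11) = 12


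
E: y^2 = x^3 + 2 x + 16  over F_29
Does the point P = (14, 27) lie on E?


Check whether y^2 = x^3 + 2 x + 16 (mod 29) for (x, y) = (14, 27).
LHS: y^2 = 27^2 mod 29 = 4
RHS: x^3 + 2 x + 16 = 14^3 + 2*14 + 16 mod 29 = 4
LHS = RHS

Yes, on the curve


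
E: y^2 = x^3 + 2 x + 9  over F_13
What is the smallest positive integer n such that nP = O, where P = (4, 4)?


Compute successive multiples of P until we hit O:
  1P = (4, 4)
  2P = (1, 5)
  3P = (11, 7)
  4P = (8, 11)
  5P = (0, 3)
  6P = (5, 12)
  7P = (3, 4)
  8P = (6, 9)
  ... (continuing to 17P)
  17P = O

ord(P) = 17


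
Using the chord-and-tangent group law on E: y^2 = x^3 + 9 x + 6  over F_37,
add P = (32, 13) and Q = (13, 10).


P != Q, so use the chord formula.
s = (y2 - y1) / (x2 - x1) = (34) / (18) mod 37 = 6
x3 = s^2 - x1 - x2 mod 37 = 6^2 - 32 - 13 = 28
y3 = s (x1 - x3) - y1 mod 37 = 6 * (32 - 28) - 13 = 11

P + Q = (28, 11)


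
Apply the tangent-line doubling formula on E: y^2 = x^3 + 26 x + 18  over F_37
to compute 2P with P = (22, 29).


Doubling: s = (3 x1^2 + a) / (2 y1)
s = (3*22^2 + 26) / (2*29) mod 37 = 14
x3 = s^2 - 2 x1 mod 37 = 14^2 - 2*22 = 4
y3 = s (x1 - x3) - y1 mod 37 = 14 * (22 - 4) - 29 = 1

2P = (4, 1)


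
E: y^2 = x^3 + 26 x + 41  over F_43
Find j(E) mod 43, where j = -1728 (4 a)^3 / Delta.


Delta = -16(4 a^3 + 27 b^2) mod 43 = 8
-1728 * (4 a)^3 = -1728 * (4*26)^3 mod 43 = 42
j = 42 * 8^(-1) mod 43 = 16

j = 16 (mod 43)


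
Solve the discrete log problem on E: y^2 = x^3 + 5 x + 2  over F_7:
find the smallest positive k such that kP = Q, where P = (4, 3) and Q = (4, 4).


Enumerate multiples of P until we hit Q = (4, 4):
  1P = (4, 3)
  2P = (1, 6)
  3P = (3, 3)
  4P = (0, 4)
  5P = (0, 3)
  6P = (3, 4)
  7P = (1, 1)
  8P = (4, 4)
Match found at i = 8.

k = 8


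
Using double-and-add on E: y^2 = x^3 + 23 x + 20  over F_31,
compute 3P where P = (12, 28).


k = 3 = 11_2 (binary, LSB first: 11)
Double-and-add from P = (12, 28):
  bit 0 = 1: acc = O + (12, 28) = (12, 28)
  bit 1 = 1: acc = (12, 28) + (27, 9) = (10, 17)

3P = (10, 17)


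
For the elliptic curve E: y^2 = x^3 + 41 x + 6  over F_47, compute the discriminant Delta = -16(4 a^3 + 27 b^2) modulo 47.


4 a^3 + 27 b^2 = 4*41^3 + 27*6^2 = 275684 + 972 = 276656
Delta = -16 * (276656) = -4426496
Delta mod 47 = 11

Delta = 11 (mod 47)


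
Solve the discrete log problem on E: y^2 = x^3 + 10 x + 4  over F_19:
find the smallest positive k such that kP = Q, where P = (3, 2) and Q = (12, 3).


Enumerate multiples of P until we hit Q = (12, 3):
  1P = (3, 2)
  2P = (0, 2)
  3P = (16, 17)
  4P = (11, 18)
  5P = (9, 5)
  6P = (12, 3)
Match found at i = 6.

k = 6


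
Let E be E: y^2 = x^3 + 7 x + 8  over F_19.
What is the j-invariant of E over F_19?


Delta = -16(4 a^3 + 27 b^2) mod 19 = 9
-1728 * (4 a)^3 = -1728 * (4*7)^3 mod 19 = 7
j = 7 * 9^(-1) mod 19 = 5

j = 5 (mod 19)


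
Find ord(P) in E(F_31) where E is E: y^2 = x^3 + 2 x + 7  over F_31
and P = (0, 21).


Compute successive multiples of P until we hit O:
  1P = (0, 21)
  2P = (9, 14)
  3P = (5, 7)
  4P = (14, 12)
  5P = (22, 2)
  6P = (28, 6)
  7P = (28, 25)
  8P = (22, 29)
  ... (continuing to 13P)
  13P = O

ord(P) = 13


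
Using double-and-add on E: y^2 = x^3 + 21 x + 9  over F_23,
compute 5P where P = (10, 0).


k = 5 = 101_2 (binary, LSB first: 101)
Double-and-add from P = (10, 0):
  bit 0 = 1: acc = O + (10, 0) = (10, 0)
  bit 1 = 0: acc unchanged = (10, 0)
  bit 2 = 1: acc = (10, 0) + O = (10, 0)

5P = (10, 0)


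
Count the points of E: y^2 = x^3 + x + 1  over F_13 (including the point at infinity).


For each x in F_13, count y with y^2 = x^3 + 1 x + 1 mod 13:
  x = 0: RHS = 1, y in [1, 12]  -> 2 point(s)
  x = 1: RHS = 3, y in [4, 9]  -> 2 point(s)
  x = 4: RHS = 4, y in [2, 11]  -> 2 point(s)
  x = 5: RHS = 1, y in [1, 12]  -> 2 point(s)
  x = 7: RHS = 0, y in [0]  -> 1 point(s)
  x = 8: RHS = 1, y in [1, 12]  -> 2 point(s)
  x = 10: RHS = 10, y in [6, 7]  -> 2 point(s)
  x = 11: RHS = 4, y in [2, 11]  -> 2 point(s)
  x = 12: RHS = 12, y in [5, 8]  -> 2 point(s)
Affine points: 17. Add the point at infinity: total = 18.

#E(F_13) = 18


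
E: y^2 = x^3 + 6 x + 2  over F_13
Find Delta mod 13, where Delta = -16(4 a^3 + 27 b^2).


4 a^3 + 27 b^2 = 4*6^3 + 27*2^2 = 864 + 108 = 972
Delta = -16 * (972) = -15552
Delta mod 13 = 9

Delta = 9 (mod 13)


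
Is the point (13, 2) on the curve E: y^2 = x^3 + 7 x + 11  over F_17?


Check whether y^2 = x^3 + 7 x + 11 (mod 17) for (x, y) = (13, 2).
LHS: y^2 = 2^2 mod 17 = 4
RHS: x^3 + 7 x + 11 = 13^3 + 7*13 + 11 mod 17 = 4
LHS = RHS

Yes, on the curve


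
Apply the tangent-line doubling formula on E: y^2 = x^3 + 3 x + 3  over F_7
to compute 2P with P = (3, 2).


Doubling: s = (3 x1^2 + a) / (2 y1)
s = (3*3^2 + 3) / (2*2) mod 7 = 4
x3 = s^2 - 2 x1 mod 7 = 4^2 - 2*3 = 3
y3 = s (x1 - x3) - y1 mod 7 = 4 * (3 - 3) - 2 = 5

2P = (3, 5)


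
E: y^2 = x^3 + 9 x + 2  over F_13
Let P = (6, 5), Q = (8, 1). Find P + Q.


P != Q, so use the chord formula.
s = (y2 - y1) / (x2 - x1) = (9) / (2) mod 13 = 11
x3 = s^2 - x1 - x2 mod 13 = 11^2 - 6 - 8 = 3
y3 = s (x1 - x3) - y1 mod 13 = 11 * (6 - 3) - 5 = 2

P + Q = (3, 2)


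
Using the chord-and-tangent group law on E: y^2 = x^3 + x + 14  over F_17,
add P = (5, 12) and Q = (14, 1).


P != Q, so use the chord formula.
s = (y2 - y1) / (x2 - x1) = (6) / (9) mod 17 = 12
x3 = s^2 - x1 - x2 mod 17 = 12^2 - 5 - 14 = 6
y3 = s (x1 - x3) - y1 mod 17 = 12 * (5 - 6) - 12 = 10

P + Q = (6, 10)


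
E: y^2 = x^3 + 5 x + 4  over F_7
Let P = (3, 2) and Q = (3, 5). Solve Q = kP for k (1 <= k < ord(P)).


Enumerate multiples of P until we hit Q = (3, 5):
  1P = (3, 2)
  2P = (2, 6)
  3P = (4, 2)
  4P = (0, 5)
  5P = (5, 0)
  6P = (0, 2)
  7P = (4, 5)
  8P = (2, 1)
  9P = (3, 5)
Match found at i = 9.

k = 9


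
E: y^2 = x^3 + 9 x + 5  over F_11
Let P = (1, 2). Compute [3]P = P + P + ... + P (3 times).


k = 3 = 11_2 (binary, LSB first: 11)
Double-and-add from P = (1, 2):
  bit 0 = 1: acc = O + (1, 2) = (1, 2)
  bit 1 = 1: acc = (1, 2) + (7, 2) = (3, 9)

3P = (3, 9)


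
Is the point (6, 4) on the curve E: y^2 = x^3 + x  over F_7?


Check whether y^2 = x^3 + 1 x + 0 (mod 7) for (x, y) = (6, 4).
LHS: y^2 = 4^2 mod 7 = 2
RHS: x^3 + 1 x + 0 = 6^3 + 1*6 + 0 mod 7 = 5
LHS != RHS

No, not on the curve


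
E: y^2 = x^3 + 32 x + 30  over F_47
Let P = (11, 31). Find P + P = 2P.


Doubling: s = (3 x1^2 + a) / (2 y1)
s = (3*11^2 + 32) / (2*31) mod 47 = 42
x3 = s^2 - 2 x1 mod 47 = 42^2 - 2*11 = 3
y3 = s (x1 - x3) - y1 mod 47 = 42 * (11 - 3) - 31 = 23

2P = (3, 23)


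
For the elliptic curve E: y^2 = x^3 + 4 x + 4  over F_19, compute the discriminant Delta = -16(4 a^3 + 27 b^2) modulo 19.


4 a^3 + 27 b^2 = 4*4^3 + 27*4^2 = 256 + 432 = 688
Delta = -16 * (688) = -11008
Delta mod 19 = 12

Delta = 12 (mod 19)


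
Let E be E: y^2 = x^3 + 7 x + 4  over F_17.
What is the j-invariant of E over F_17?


Delta = -16(4 a^3 + 27 b^2) mod 17 = 2
-1728 * (4 a)^3 = -1728 * (4*7)^3 mod 17 = 13
j = 13 * 2^(-1) mod 17 = 15

j = 15 (mod 17)


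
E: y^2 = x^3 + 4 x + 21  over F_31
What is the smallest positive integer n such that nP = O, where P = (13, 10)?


Compute successive multiples of P until we hit O:
  1P = (13, 10)
  2P = (23, 29)
  3P = (20, 17)
  4P = (30, 4)
  5P = (4, 16)
  6P = (11, 30)
  7P = (14, 0)
  8P = (11, 1)
  ... (continuing to 14P)
  14P = O

ord(P) = 14


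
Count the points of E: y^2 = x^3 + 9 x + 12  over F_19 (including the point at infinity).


For each x in F_19, count y with y^2 = x^3 + 9 x + 12 mod 19:
  x = 2: RHS = 0, y in [0]  -> 1 point(s)
  x = 3: RHS = 9, y in [3, 16]  -> 2 point(s)
  x = 4: RHS = 17, y in [6, 13]  -> 2 point(s)
  x = 5: RHS = 11, y in [7, 12]  -> 2 point(s)
  x = 6: RHS = 16, y in [4, 15]  -> 2 point(s)
  x = 7: RHS = 0, y in [0]  -> 1 point(s)
  x = 8: RHS = 7, y in [8, 11]  -> 2 point(s)
  x = 9: RHS = 5, y in [9, 10]  -> 2 point(s)
  x = 10: RHS = 0, y in [0]  -> 1 point(s)
  x = 11: RHS = 17, y in [6, 13]  -> 2 point(s)
  x = 12: RHS = 5, y in [9, 10]  -> 2 point(s)
  x = 15: RHS = 7, y in [8, 11]  -> 2 point(s)
  x = 17: RHS = 5, y in [9, 10]  -> 2 point(s)
Affine points: 23. Add the point at infinity: total = 24.

#E(F_19) = 24


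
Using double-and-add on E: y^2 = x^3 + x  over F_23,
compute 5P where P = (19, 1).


k = 5 = 101_2 (binary, LSB first: 101)
Double-and-add from P = (19, 1):
  bit 0 = 1: acc = O + (19, 1) = (19, 1)
  bit 1 = 0: acc unchanged = (19, 1)
  bit 2 = 1: acc = (19, 1) + (9, 18) = (11, 13)

5P = (11, 13)


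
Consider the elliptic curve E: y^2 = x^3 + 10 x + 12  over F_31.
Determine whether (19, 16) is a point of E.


Check whether y^2 = x^3 + 10 x + 12 (mod 31) for (x, y) = (19, 16).
LHS: y^2 = 16^2 mod 31 = 8
RHS: x^3 + 10 x + 12 = 19^3 + 10*19 + 12 mod 31 = 24
LHS != RHS

No, not on the curve


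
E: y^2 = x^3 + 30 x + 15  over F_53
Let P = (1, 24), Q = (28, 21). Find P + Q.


P != Q, so use the chord formula.
s = (y2 - y1) / (x2 - x1) = (50) / (27) mod 53 = 47
x3 = s^2 - x1 - x2 mod 53 = 47^2 - 1 - 28 = 7
y3 = s (x1 - x3) - y1 mod 53 = 47 * (1 - 7) - 24 = 12

P + Q = (7, 12)


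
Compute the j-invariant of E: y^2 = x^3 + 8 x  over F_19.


Delta = -16(4 a^3 + 27 b^2) mod 19 = 7
-1728 * (4 a)^3 = -1728 * (4*8)^3 mod 19 = 12
j = 12 * 7^(-1) mod 19 = 18

j = 18 (mod 19)


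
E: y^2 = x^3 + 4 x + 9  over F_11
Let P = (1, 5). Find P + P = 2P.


Doubling: s = (3 x1^2 + a) / (2 y1)
s = (3*1^2 + 4) / (2*5) mod 11 = 4
x3 = s^2 - 2 x1 mod 11 = 4^2 - 2*1 = 3
y3 = s (x1 - x3) - y1 mod 11 = 4 * (1 - 3) - 5 = 9

2P = (3, 9)


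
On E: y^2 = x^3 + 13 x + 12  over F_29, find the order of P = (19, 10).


Compute successive multiples of P until we hit O:
  1P = (19, 10)
  2P = (14, 3)
  3P = (20, 6)
  4P = (6, 25)
  5P = (17, 10)
  6P = (22, 19)
  7P = (26, 27)
  8P = (26, 2)
  ... (continuing to 15P)
  15P = O

ord(P) = 15


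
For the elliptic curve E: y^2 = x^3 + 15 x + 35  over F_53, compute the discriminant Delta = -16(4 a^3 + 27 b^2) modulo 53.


4 a^3 + 27 b^2 = 4*15^3 + 27*35^2 = 13500 + 33075 = 46575
Delta = -16 * (46575) = -745200
Delta mod 53 = 33

Delta = 33 (mod 53)


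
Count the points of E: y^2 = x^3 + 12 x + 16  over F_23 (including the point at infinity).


For each x in F_23, count y with y^2 = x^3 + 12 x + 16 mod 23:
  x = 0: RHS = 16, y in [4, 19]  -> 2 point(s)
  x = 1: RHS = 6, y in [11, 12]  -> 2 point(s)
  x = 2: RHS = 2, y in [5, 18]  -> 2 point(s)
  x = 4: RHS = 13, y in [6, 17]  -> 2 point(s)
  x = 7: RHS = 6, y in [11, 12]  -> 2 point(s)
  x = 8: RHS = 3, y in [7, 16]  -> 2 point(s)
  x = 9: RHS = 2, y in [5, 18]  -> 2 point(s)
  x = 10: RHS = 9, y in [3, 20]  -> 2 point(s)
  x = 12: RHS = 2, y in [5, 18]  -> 2 point(s)
  x = 13: RHS = 0, y in [0]  -> 1 point(s)
  x = 15: RHS = 6, y in [11, 12]  -> 2 point(s)
  x = 16: RHS = 3, y in [7, 16]  -> 2 point(s)
  x = 17: RHS = 4, y in [2, 21]  -> 2 point(s)
  x = 22: RHS = 3, y in [7, 16]  -> 2 point(s)
Affine points: 27. Add the point at infinity: total = 28.

#E(F_23) = 28


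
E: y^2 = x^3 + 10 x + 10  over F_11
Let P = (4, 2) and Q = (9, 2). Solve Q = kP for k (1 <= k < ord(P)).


Enumerate multiples of P until we hit Q = (9, 2):
  1P = (4, 2)
  2P = (7, 4)
  3P = (9, 2)
Match found at i = 3.

k = 3


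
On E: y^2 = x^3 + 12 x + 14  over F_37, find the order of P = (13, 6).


Compute successive multiples of P until we hit O:
  1P = (13, 6)
  2P = (20, 15)
  3P = (20, 22)
  4P = (13, 31)
  5P = O

ord(P) = 5


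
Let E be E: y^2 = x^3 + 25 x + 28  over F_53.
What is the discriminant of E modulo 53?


4 a^3 + 27 b^2 = 4*25^3 + 27*28^2 = 62500 + 21168 = 83668
Delta = -16 * (83668) = -1338688
Delta mod 53 = 39

Delta = 39 (mod 53)


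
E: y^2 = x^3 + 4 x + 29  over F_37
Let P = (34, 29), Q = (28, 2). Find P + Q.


P != Q, so use the chord formula.
s = (y2 - y1) / (x2 - x1) = (10) / (31) mod 37 = 23
x3 = s^2 - x1 - x2 mod 37 = 23^2 - 34 - 28 = 23
y3 = s (x1 - x3) - y1 mod 37 = 23 * (34 - 23) - 29 = 2

P + Q = (23, 2)


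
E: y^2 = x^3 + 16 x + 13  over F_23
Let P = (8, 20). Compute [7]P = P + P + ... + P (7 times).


k = 7 = 111_2 (binary, LSB first: 111)
Double-and-add from P = (8, 20):
  bit 0 = 1: acc = O + (8, 20) = (8, 20)
  bit 1 = 1: acc = (8, 20) + (0, 17) = (4, 16)
  bit 2 = 1: acc = (4, 16) + (12, 22) = (9, 9)

7P = (9, 9)


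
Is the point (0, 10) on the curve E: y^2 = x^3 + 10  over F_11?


Check whether y^2 = x^3 + 0 x + 10 (mod 11) for (x, y) = (0, 10).
LHS: y^2 = 10^2 mod 11 = 1
RHS: x^3 + 0 x + 10 = 0^3 + 0*0 + 10 mod 11 = 10
LHS != RHS

No, not on the curve


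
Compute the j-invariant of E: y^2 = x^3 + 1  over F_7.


Delta = -16(4 a^3 + 27 b^2) mod 7 = 2
-1728 * (4 a)^3 = -1728 * (4*0)^3 mod 7 = 0
j = 0 * 2^(-1) mod 7 = 0

j = 0 (mod 7)


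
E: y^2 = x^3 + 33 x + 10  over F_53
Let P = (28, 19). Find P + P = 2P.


Doubling: s = (3 x1^2 + a) / (2 y1)
s = (3*28^2 + 33) / (2*19) mod 53 = 0
x3 = s^2 - 2 x1 mod 53 = 0^2 - 2*28 = 50
y3 = s (x1 - x3) - y1 mod 53 = 0 * (28 - 50) - 19 = 34

2P = (50, 34)


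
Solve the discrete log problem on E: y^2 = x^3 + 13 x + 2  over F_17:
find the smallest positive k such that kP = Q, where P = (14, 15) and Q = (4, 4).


Enumerate multiples of P until we hit Q = (4, 4):
  1P = (14, 15)
  2P = (4, 4)
Match found at i = 2.

k = 2


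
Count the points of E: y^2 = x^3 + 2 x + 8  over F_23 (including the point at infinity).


For each x in F_23, count y with y^2 = x^3 + 2 x + 8 mod 23:
  x = 0: RHS = 8, y in [10, 13]  -> 2 point(s)
  x = 3: RHS = 18, y in [8, 15]  -> 2 point(s)
  x = 6: RHS = 6, y in [11, 12]  -> 2 point(s)
  x = 10: RHS = 16, y in [4, 19]  -> 2 point(s)
  x = 11: RHS = 4, y in [2, 21]  -> 2 point(s)
  x = 12: RHS = 12, y in [9, 14]  -> 2 point(s)
  x = 13: RHS = 0, y in [0]  -> 1 point(s)
  x = 15: RHS = 9, y in [3, 20]  -> 2 point(s)
Affine points: 15. Add the point at infinity: total = 16.

#E(F_23) = 16


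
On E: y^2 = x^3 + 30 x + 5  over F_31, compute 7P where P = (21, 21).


k = 7 = 111_2 (binary, LSB first: 111)
Double-and-add from P = (21, 21):
  bit 0 = 1: acc = O + (21, 21) = (21, 21)
  bit 1 = 1: acc = (21, 21) + (21, 10) = O
  bit 2 = 1: acc = O + (21, 21) = (21, 21)

7P = (21, 21)


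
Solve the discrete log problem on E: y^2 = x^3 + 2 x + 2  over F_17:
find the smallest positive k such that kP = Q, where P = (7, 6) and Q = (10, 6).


Enumerate multiples of P until we hit Q = (10, 6):
  1P = (7, 6)
  2P = (5, 16)
  3P = (13, 7)
  4P = (6, 14)
  5P = (0, 6)
  6P = (10, 11)
  7P = (16, 13)
  8P = (3, 16)
  9P = (9, 16)
  10P = (9, 1)
  11P = (3, 1)
  12P = (16, 4)
  13P = (10, 6)
Match found at i = 13.

k = 13


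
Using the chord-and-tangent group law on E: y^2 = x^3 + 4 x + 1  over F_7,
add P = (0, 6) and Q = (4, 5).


P != Q, so use the chord formula.
s = (y2 - y1) / (x2 - x1) = (6) / (4) mod 7 = 5
x3 = s^2 - x1 - x2 mod 7 = 5^2 - 0 - 4 = 0
y3 = s (x1 - x3) - y1 mod 7 = 5 * (0 - 0) - 6 = 1

P + Q = (0, 1)


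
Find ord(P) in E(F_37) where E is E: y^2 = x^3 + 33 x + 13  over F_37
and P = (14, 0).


Compute successive multiples of P until we hit O:
  1P = (14, 0)
  2P = O

ord(P) = 2


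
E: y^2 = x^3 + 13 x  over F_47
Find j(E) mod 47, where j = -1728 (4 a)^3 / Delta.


Delta = -16(4 a^3 + 27 b^2) mod 47 = 16
-1728 * (4 a)^3 = -1728 * (4*13)^3 mod 47 = 12
j = 12 * 16^(-1) mod 47 = 36

j = 36 (mod 47)


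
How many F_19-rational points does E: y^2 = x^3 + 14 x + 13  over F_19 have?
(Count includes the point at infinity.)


For each x in F_19, count y with y^2 = x^3 + 14 x + 13 mod 19:
  x = 1: RHS = 9, y in [3, 16]  -> 2 point(s)
  x = 2: RHS = 11, y in [7, 12]  -> 2 point(s)
  x = 3: RHS = 6, y in [5, 14]  -> 2 point(s)
  x = 4: RHS = 0, y in [0]  -> 1 point(s)
  x = 6: RHS = 9, y in [3, 16]  -> 2 point(s)
  x = 7: RHS = 17, y in [6, 13]  -> 2 point(s)
  x = 11: RHS = 16, y in [4, 15]  -> 2 point(s)
  x = 12: RHS = 9, y in [3, 16]  -> 2 point(s)
  x = 13: RHS = 17, y in [6, 13]  -> 2 point(s)
  x = 15: RHS = 7, y in [8, 11]  -> 2 point(s)
  x = 16: RHS = 1, y in [1, 18]  -> 2 point(s)
  x = 18: RHS = 17, y in [6, 13]  -> 2 point(s)
Affine points: 23. Add the point at infinity: total = 24.

#E(F_19) = 24


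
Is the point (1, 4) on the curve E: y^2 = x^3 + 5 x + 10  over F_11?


Check whether y^2 = x^3 + 5 x + 10 (mod 11) for (x, y) = (1, 4).
LHS: y^2 = 4^2 mod 11 = 5
RHS: x^3 + 5 x + 10 = 1^3 + 5*1 + 10 mod 11 = 5
LHS = RHS

Yes, on the curve


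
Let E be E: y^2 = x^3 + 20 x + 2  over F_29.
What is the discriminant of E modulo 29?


4 a^3 + 27 b^2 = 4*20^3 + 27*2^2 = 32000 + 108 = 32108
Delta = -16 * (32108) = -513728
Delta mod 29 = 7

Delta = 7 (mod 29)
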